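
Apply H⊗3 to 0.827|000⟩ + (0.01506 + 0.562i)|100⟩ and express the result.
(0.2977 + 0.1987i)|000⟩ + (0.2977 + 0.1987i)|001⟩ + (0.2977 + 0.1987i)|010⟩ + (0.2977 + 0.1987i)|011⟩ + (0.2871 - 0.1987i)|100⟩ + (0.2871 - 0.1987i)|101⟩ + (0.2871 - 0.1987i)|110⟩ + (0.2871 - 0.1987i)|111⟩

H⊗3 gives amp(|y⟩) = (1/2√2) Σ_x (−1)^(x·y) amp(|x⟩), where x·y is the number of positions in which both x and y have a 1.
|000⟩: (0.827 + (0.01506 + 0.562i))/(2√2) = (0.2977 + 0.1987i)
|001⟩: (0.827 + (0.01506 + 0.562i))/(2√2) = (0.2977 + 0.1987i)
|010⟩: (0.827 + (0.01506 + 0.562i))/(2√2) = (0.2977 + 0.1987i)
|011⟩: (0.827 + (0.01506 + 0.562i))/(2√2) = (0.2977 + 0.1987i)
|100⟩: (0.827 - (0.01506 + 0.562i))/(2√2) = (0.2871 - 0.1987i)
|101⟩: (0.827 - (0.01506 + 0.562i))/(2√2) = (0.2871 - 0.1987i)
|110⟩: (0.827 - (0.01506 + 0.562i))/(2√2) = (0.2871 - 0.1987i)
|111⟩: (0.827 - (0.01506 + 0.562i))/(2√2) = (0.2871 - 0.1987i)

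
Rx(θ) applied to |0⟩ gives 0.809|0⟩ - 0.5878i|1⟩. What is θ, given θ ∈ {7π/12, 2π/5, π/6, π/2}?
2π/5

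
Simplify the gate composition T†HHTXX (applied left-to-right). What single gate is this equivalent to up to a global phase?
I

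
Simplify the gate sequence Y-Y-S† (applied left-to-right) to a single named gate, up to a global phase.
S†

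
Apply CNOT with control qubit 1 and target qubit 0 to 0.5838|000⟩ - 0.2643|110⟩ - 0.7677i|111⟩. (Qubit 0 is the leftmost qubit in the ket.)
0.5838|000⟩ - 0.2643|010⟩ - 0.7677i|011⟩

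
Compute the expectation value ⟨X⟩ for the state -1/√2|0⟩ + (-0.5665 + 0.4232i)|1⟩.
0.8012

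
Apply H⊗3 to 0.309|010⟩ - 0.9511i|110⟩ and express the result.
(0.1092 - 0.3363i)|000⟩ + (0.1092 - 0.3363i)|001⟩ + (-0.1092 + 0.3363i)|010⟩ + (-0.1092 + 0.3363i)|011⟩ + (0.1092 + 0.3363i)|100⟩ + (0.1092 + 0.3363i)|101⟩ + (-0.1092 - 0.3363i)|110⟩ + (-0.1092 - 0.3363i)|111⟩

H⊗3 gives amp(|y⟩) = (1/2√2) Σ_x (−1)^(x·y) amp(|x⟩), where x·y is the number of positions in which both x and y have a 1.
|000⟩: (0.309 - 0.9511i)/(2√2) = (0.1092 - 0.3363i)
|001⟩: (0.309 - 0.9511i)/(2√2) = (0.1092 - 0.3363i)
|010⟩: (-0.309 + 0.9511i)/(2√2) = (-0.1092 + 0.3363i)
|011⟩: (-0.309 + 0.9511i)/(2√2) = (-0.1092 + 0.3363i)
|100⟩: (0.309 + 0.9511i)/(2√2) = (0.1092 + 0.3363i)
|101⟩: (0.309 + 0.9511i)/(2√2) = (0.1092 + 0.3363i)
|110⟩: (-0.309 - 0.9511i)/(2√2) = (-0.1092 - 0.3363i)
|111⟩: (-0.309 - 0.9511i)/(2√2) = (-0.1092 - 0.3363i)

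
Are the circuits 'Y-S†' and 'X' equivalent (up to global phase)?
No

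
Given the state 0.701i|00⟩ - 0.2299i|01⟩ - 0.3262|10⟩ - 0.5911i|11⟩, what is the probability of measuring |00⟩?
0.4914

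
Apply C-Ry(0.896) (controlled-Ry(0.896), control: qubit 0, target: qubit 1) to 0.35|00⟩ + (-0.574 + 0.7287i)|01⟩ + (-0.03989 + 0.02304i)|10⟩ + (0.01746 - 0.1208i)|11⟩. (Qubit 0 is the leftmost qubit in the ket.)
0.35|00⟩ + (-0.574 + 0.7287i)|01⟩ + (-0.04352 + 0.07309i)|10⟩ + (-0.001542 - 0.0989i)|11⟩

C-Ry(0.896) leaves the control-|0⟩ kets |00⟩, |01⟩ unchanged and applies Ry(0.896) to qubit 1 on the control-|1⟩ pair (|10⟩, |11⟩).
Ry(0.896) = [[cos(θ/2), −sin(θ/2)], [sin(θ/2), cos(θ/2)]]; θ = 0.896, cos(θ/2) ≈ 0.901315, sin(θ/2) ≈ 0.433164.
With a = amp(|10⟩) = (-0.03989 + 0.02304i) and b = amp(|11⟩) = (0.01746 - 0.1208i):
new amp(|10⟩) = (0.901315)·a + (-0.433164)·b = (-0.04352 + 0.07309i)
new amp(|11⟩) = (0.433164)·a + (0.901315)·b = (-0.001542 - 0.0989i)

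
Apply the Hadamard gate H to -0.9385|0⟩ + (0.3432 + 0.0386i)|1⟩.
(-0.4209 + 0.02729i)|0⟩ + (-0.9063 - 0.02729i)|1⟩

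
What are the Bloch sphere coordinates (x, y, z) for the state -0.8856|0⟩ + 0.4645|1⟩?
(-0.8227, 0, 0.5685)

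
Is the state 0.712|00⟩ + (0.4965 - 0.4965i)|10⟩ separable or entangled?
Separable

Writing the state as a|00⟩ + b|01⟩ + c|10⟩ + d|11⟩, it is a product state iff ad − bc = 0.
Here (a, b, c, d) = (0.712, 0, (0.4965 - 0.4965i), 0): ad − bc = (0.712)(0) − (0)(0.4965 - 0.4965i) = 0, so the state is separable.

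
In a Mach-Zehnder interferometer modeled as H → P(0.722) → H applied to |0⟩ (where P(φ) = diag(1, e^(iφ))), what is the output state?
(0.8752 + 0.3304i)|0⟩ + (0.1248 - 0.3304i)|1⟩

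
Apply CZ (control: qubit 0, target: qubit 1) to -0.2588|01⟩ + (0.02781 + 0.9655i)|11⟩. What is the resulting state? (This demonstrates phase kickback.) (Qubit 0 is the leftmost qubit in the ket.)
-0.2588|01⟩ + (-0.02781 - 0.9655i)|11⟩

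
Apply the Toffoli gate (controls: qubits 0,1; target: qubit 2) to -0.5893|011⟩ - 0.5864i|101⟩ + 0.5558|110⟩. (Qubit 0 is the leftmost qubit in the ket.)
-0.5893|011⟩ - 0.5864i|101⟩ + 0.5558|111⟩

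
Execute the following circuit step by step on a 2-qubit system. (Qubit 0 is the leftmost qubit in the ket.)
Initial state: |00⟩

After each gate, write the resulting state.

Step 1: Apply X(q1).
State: |01⟩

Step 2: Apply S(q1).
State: i|01⟩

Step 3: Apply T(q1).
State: (-1/√2 + (1/√2)i)|01⟩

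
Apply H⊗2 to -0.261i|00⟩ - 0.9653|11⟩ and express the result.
(-0.4827 - 0.1305i)|00⟩ + (0.4827 - 0.1305i)|01⟩ + (0.4827 - 0.1305i)|10⟩ + (-0.4827 - 0.1305i)|11⟩

H⊗2 gives amp(|y⟩) = (1/2) Σ_x (−1)^(x·y) amp(|x⟩), where x·y is the number of positions in which both x and y have a 1.
|00⟩: (-0.261i - 0.9653)/2 = (-0.4827 - 0.1305i)
|01⟩: (-0.261i + 0.9653)/2 = (0.4827 - 0.1305i)
|10⟩: (-0.261i + 0.9653)/2 = (0.4827 - 0.1305i)
|11⟩: (-0.261i - 0.9653)/2 = (-0.4827 - 0.1305i)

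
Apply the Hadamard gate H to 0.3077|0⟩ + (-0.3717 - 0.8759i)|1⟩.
(-0.04525 - 0.6194i)|0⟩ + (0.4804 + 0.6194i)|1⟩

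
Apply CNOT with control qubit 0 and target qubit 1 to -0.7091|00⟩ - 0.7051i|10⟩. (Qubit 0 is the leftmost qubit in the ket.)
-0.7091|00⟩ - 0.7051i|11⟩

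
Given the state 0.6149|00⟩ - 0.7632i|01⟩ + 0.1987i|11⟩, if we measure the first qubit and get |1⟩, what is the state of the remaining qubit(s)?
i|1⟩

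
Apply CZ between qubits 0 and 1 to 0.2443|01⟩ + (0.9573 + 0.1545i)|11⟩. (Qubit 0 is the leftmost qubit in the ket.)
0.2443|01⟩ + (-0.9573 - 0.1545i)|11⟩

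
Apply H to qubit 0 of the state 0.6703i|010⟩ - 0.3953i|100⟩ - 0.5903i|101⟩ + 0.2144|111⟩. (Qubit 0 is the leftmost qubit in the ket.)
-0.2795i|000⟩ - 0.4174i|001⟩ + 0.474i|010⟩ + 0.1516|011⟩ + 0.2795i|100⟩ + 0.4174i|101⟩ + 0.474i|110⟩ - 0.1516|111⟩

H on qubit 0 mixes each pair of kets that differ only in qubit 0: amplitudes (a, b) of (|…0…⟩, |…1…⟩) become ((a + b)/√2, (a − b)/√2). Kets absent from the input have amplitude 0.
(|000⟩, |100⟩): (a, b) = (0, -0.3953i) → (-0.2795i, 0.2795i)
(|001⟩, |101⟩): (a, b) = (0, -0.5903i) → (-0.4174i, 0.4174i)
(|010⟩, |110⟩): (a, b) = (0.6703i, 0) → (0.474i, 0.474i)
(|011⟩, |111⟩): (a, b) = (0, 0.2144) → (0.1516, -0.1516)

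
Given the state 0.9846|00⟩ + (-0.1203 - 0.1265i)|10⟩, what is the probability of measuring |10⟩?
0.03047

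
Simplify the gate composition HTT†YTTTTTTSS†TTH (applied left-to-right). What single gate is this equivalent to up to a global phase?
Y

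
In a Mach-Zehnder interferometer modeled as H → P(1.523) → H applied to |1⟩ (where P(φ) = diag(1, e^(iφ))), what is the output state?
(0.4761 - 0.4994i)|0⟩ + (0.5239 + 0.4994i)|1⟩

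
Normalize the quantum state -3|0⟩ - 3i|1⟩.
-1/√2|0⟩ - (1/√2)i|1⟩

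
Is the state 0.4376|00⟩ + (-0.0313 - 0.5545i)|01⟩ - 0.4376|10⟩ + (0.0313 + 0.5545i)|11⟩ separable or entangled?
Separable

Writing the state as a|00⟩ + b|01⟩ + c|10⟩ + d|11⟩, it is a product state iff ad − bc = 0.
Here (a, b, c, d) = (0.4376, (-0.0313 - 0.5545i), -0.4376, (0.0313 + 0.5545i)): ad − bc = (0.4376)(0.0313 + 0.5545i) − (-0.0313 - 0.5545i)(-0.4376) = 0, so the state is separable.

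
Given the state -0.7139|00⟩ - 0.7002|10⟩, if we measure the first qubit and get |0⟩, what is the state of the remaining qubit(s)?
-|0⟩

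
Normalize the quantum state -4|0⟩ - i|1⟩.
-0.9701|0⟩ - 0.2425i|1⟩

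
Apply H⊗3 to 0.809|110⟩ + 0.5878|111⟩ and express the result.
0.4938|000⟩ + 0.07821|001⟩ - 0.4938|010⟩ - 0.07821|011⟩ - 0.4938|100⟩ - 0.07821|101⟩ + 0.4938|110⟩ + 0.07821|111⟩

H⊗3 gives amp(|y⟩) = (1/2√2) Σ_x (−1)^(x·y) amp(|x⟩), where x·y is the number of positions in which both x and y have a 1.
|000⟩: (0.809 + 0.5878)/(2√2) = 0.4938
|001⟩: (0.809 - 0.5878)/(2√2) = 0.07821
|010⟩: (-0.809 - 0.5878)/(2√2) = -0.4938
|011⟩: (-0.809 + 0.5878)/(2√2) = -0.07821
|100⟩: (-0.809 - 0.5878)/(2√2) = -0.4938
|101⟩: (-0.809 + 0.5878)/(2√2) = -0.07821
|110⟩: (0.809 + 0.5878)/(2√2) = 0.4938
|111⟩: (0.809 - 0.5878)/(2√2) = 0.07821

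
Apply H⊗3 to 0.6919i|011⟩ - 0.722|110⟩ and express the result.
(-0.2553 + 0.2446i)|000⟩ + (-0.2553 - 0.2446i)|001⟩ + (0.2553 - 0.2446i)|010⟩ + (0.2553 + 0.2446i)|011⟩ + (0.2553 + 0.2446i)|100⟩ + (0.2553 - 0.2446i)|101⟩ + (-0.2553 - 0.2446i)|110⟩ + (-0.2553 + 0.2446i)|111⟩

H⊗3 gives amp(|y⟩) = (1/2√2) Σ_x (−1)^(x·y) amp(|x⟩), where x·y is the number of positions in which both x and y have a 1.
|000⟩: (0.6919i - 0.722)/(2√2) = (-0.2553 + 0.2446i)
|001⟩: (-0.6919i - 0.722)/(2√2) = (-0.2553 - 0.2446i)
|010⟩: (-0.6919i + 0.722)/(2√2) = (0.2553 - 0.2446i)
|011⟩: (0.6919i + 0.722)/(2√2) = (0.2553 + 0.2446i)
|100⟩: (0.6919i + 0.722)/(2√2) = (0.2553 + 0.2446i)
|101⟩: (-0.6919i + 0.722)/(2√2) = (0.2553 - 0.2446i)
|110⟩: (-0.6919i - 0.722)/(2√2) = (-0.2553 - 0.2446i)
|111⟩: (0.6919i - 0.722)/(2√2) = (-0.2553 + 0.2446i)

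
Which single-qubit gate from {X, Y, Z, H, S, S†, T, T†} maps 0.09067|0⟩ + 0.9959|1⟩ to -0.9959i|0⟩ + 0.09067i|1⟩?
Y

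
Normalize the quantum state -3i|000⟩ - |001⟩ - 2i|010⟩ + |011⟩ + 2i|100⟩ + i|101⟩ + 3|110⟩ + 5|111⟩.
-(1/√6)i|000⟩ - 0.1361|001⟩ - 0.2722i|010⟩ + 0.1361|011⟩ + 0.2722i|100⟩ + 0.1361i|101⟩ + 1/√6|110⟩ + 0.6804|111⟩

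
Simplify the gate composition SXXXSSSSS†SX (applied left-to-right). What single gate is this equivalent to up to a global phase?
S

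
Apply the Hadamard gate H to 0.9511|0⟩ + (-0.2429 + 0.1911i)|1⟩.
(0.5008 + 0.1351i)|0⟩ + (0.8443 - 0.1351i)|1⟩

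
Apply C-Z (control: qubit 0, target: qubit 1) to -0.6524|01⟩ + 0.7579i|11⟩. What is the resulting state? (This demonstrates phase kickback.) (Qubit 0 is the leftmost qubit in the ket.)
-0.6524|01⟩ - 0.7579i|11⟩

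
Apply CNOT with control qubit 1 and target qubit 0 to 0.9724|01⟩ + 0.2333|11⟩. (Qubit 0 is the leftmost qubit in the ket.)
0.2333|01⟩ + 0.9724|11⟩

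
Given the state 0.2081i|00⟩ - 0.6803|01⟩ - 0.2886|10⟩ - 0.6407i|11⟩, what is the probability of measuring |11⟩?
0.4105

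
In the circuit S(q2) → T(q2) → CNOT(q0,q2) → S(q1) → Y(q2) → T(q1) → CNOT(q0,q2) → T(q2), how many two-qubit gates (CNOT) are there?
2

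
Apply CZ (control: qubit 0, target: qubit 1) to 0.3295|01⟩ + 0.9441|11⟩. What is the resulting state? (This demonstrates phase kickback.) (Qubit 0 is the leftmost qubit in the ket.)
0.3295|01⟩ - 0.9441|11⟩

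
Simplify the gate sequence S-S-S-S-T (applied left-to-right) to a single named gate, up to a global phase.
T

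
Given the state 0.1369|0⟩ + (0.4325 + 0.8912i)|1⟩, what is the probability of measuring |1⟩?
0.9813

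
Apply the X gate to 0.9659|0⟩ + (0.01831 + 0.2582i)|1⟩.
(0.01831 + 0.2582i)|0⟩ + 0.9659|1⟩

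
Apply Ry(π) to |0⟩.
|1⟩

Ry(π) = [[cos(θ/2), −sin(θ/2)], [sin(θ/2), cos(θ/2)]]; θ = π, cos(θ/2) ≈ 0, sin(θ/2) ≈ 1.
With a = amp(|0⟩) = 1 and b = amp(|1⟩) = 0:
new amp(|0⟩) = (-1)·b = 0
new amp(|1⟩) = (1)·a = 1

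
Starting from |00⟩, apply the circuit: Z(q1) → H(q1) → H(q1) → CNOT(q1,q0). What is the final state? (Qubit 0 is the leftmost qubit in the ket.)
|00⟩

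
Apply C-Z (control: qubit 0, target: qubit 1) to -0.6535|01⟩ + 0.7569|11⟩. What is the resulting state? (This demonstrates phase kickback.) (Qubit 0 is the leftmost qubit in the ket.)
-0.6535|01⟩ - 0.7569|11⟩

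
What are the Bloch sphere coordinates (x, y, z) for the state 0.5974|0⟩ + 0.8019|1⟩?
(0.9581, 0, -0.2862)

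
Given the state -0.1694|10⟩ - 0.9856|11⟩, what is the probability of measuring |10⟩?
0.0287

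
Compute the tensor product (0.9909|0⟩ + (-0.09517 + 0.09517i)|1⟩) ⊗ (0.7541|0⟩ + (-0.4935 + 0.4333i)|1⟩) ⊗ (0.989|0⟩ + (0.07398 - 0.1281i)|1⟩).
0.739|000⟩ + (0.05528 - 0.09572i)|001⟩ + (-0.4836 + 0.4246i)|010⟩ + (0.01882 + 0.09441i)|011⟩ + (-0.07098 + 0.07098i)|100⟩ + (0.003884 + 0.0145i)|101⟩ + (0.005666 - 0.08723i)|110⟩ + (-0.01088 - 0.007259i)|111⟩

amp(|b₁b₂…⟩) = product of the factor amplitudes for bits b₁, b₂, …; only kets whose every factor amplitude is nonzero survive.
|000⟩: (0.9909)(0.7541)(0.989) = 0.739
|001⟩: (0.9909)(0.7541)(0.07398 - 0.1281i) = (0.05528 - 0.09572i)
|010⟩: (0.9909)(-0.4935 + 0.4333i)(0.989) = (-0.4836 + 0.4246i)
|011⟩: (0.9909)(-0.4935 + 0.4333i)(0.07398 - 0.1281i) = (0.01882 + 0.09441i)
|100⟩: (-0.09517 + 0.09517i)(0.7541)(0.989) = (-0.07098 + 0.07098i)
|101⟩: (-0.09517 + 0.09517i)(0.7541)(0.07398 - 0.1281i) = (0.003884 + 0.0145i)
|110⟩: (-0.09517 + 0.09517i)(-0.4935 + 0.4333i)(0.989) = (0.005666 - 0.08723i)
|111⟩: (-0.09517 + 0.09517i)(-0.4935 + 0.4333i)(0.07398 - 0.1281i) = (-0.01088 - 0.007259i)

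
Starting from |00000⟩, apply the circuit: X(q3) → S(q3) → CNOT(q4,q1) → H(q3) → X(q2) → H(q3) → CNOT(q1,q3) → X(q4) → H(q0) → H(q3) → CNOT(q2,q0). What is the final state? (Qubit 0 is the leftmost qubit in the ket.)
(1/2)i|00101⟩ - (1/2)i|00111⟩ + (1/2)i|10101⟩ - (1/2)i|10111⟩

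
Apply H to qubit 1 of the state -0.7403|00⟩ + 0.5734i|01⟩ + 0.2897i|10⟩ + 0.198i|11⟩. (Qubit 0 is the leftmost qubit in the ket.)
(-0.5235 + 0.4055i)|00⟩ + (-0.5235 - 0.4055i)|01⟩ + 0.3449i|10⟩ + 0.06484i|11⟩

H on qubit 1 mixes each pair of kets that differ only in qubit 1: amplitudes (a, b) of (|…0…⟩, |…1…⟩) become ((a + b)/√2, (a − b)/√2). Kets absent from the input have amplitude 0.
(|00⟩, |01⟩): (a, b) = (-0.7403, 0.5734i) → ((-0.5235 + 0.4055i), (-0.5235 - 0.4055i))
(|10⟩, |11⟩): (a, b) = (0.2897i, 0.198i) → (0.3449i, 0.06484i)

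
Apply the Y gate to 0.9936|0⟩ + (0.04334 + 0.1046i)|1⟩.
(0.1046 - 0.04334i)|0⟩ + 0.9936i|1⟩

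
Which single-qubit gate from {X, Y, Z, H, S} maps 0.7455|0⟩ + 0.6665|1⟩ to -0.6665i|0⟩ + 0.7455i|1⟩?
Y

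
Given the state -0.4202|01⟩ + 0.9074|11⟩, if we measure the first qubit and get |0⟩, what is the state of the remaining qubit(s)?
-|1⟩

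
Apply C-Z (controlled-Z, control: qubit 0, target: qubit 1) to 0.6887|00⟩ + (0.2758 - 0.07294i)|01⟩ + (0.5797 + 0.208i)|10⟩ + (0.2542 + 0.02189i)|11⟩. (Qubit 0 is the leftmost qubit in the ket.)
0.6887|00⟩ + (0.2758 - 0.07294i)|01⟩ + (0.5797 + 0.208i)|10⟩ + (-0.2542 - 0.02189i)|11⟩

C-Z leaves the control-|0⟩ kets |00⟩, |01⟩ unchanged and applies Z to qubit 1 on the control-|1⟩ pair (|10⟩, |11⟩).
Z = [[1, 0], [0, -1]].
With a = amp(|10⟩) = (0.5797 + 0.208i) and b = amp(|11⟩) = (0.2542 + 0.02189i):
new amp(|10⟩) = (1)·a = (0.5797 + 0.208i)
new amp(|11⟩) = (-1)·b = (-0.2542 - 0.02189i)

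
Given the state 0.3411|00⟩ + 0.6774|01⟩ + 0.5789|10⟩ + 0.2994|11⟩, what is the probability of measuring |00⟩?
0.1163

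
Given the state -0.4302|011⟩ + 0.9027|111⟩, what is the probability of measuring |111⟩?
0.8149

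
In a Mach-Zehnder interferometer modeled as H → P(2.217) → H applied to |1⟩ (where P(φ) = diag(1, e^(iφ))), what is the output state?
(0.8011 - 0.3992i)|0⟩ + (0.1989 + 0.3992i)|1⟩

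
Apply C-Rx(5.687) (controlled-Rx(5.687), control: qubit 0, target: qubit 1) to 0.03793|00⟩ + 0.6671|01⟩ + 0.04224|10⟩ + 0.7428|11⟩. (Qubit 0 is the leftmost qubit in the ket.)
0.03793|00⟩ + 0.6671|01⟩ + (-0.04038 - 0.2182i)|10⟩ + (-0.71 - 0.01241i)|11⟩

C-Rx(5.687) leaves the control-|0⟩ kets |00⟩, |01⟩ unchanged and applies Rx(5.687) to qubit 1 on the control-|1⟩ pair (|10⟩, |11⟩).
Rx(5.687) = [[cos(θ/2), −i·sin(θ/2)], [−i·sin(θ/2), cos(θ/2)]]; θ = 5.687, cos(θ/2) ≈ -0.955898, sin(θ/2) ≈ 0.293698.
With a = amp(|10⟩) = 0.04224 and b = amp(|11⟩) = 0.7428:
new amp(|10⟩) = (-0.955898)·a + (-0.293698i)·b = (-0.04038 - 0.2182i)
new amp(|11⟩) = (-0.293698i)·a + (-0.955898)·b = (-0.71 - 0.01241i)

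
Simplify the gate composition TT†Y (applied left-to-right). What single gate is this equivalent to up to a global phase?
Y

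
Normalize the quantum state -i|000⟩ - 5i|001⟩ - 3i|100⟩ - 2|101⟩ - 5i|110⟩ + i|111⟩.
-0.124i|000⟩ - 0.6202i|001⟩ - 0.3721i|100⟩ - 0.2481|101⟩ - 0.6202i|110⟩ + 0.124i|111⟩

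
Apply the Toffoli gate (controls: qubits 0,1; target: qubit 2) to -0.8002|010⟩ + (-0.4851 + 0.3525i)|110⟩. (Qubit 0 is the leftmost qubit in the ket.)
-0.8002|010⟩ + (-0.4851 + 0.3525i)|111⟩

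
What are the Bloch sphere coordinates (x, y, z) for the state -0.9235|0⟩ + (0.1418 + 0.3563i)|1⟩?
(-0.2619, -0.6581, 0.7058)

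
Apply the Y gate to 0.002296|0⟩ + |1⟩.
-i|0⟩ + 0.002296i|1⟩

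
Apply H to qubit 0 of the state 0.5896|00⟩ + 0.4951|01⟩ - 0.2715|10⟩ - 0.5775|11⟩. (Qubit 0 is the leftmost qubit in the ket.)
0.2249|00⟩ - 0.05827|01⟩ + 0.6089|10⟩ + 0.7584|11⟩

H on qubit 0 mixes each pair of kets that differ only in qubit 0: amplitudes (a, b) of (|…0…⟩, |…1…⟩) become ((a + b)/√2, (a − b)/√2). Kets absent from the input have amplitude 0.
(|00⟩, |10⟩): (a, b) = (0.5896, -0.2715) → (0.2249, 0.6089)
(|01⟩, |11⟩): (a, b) = (0.4951, -0.5775) → (-0.05827, 0.7584)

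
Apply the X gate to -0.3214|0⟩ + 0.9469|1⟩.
0.9469|0⟩ - 0.3214|1⟩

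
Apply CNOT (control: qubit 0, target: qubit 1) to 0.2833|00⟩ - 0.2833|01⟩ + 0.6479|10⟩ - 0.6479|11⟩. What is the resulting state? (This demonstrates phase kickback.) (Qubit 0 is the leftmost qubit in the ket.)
0.2833|00⟩ - 0.2833|01⟩ - 0.6479|10⟩ + 0.6479|11⟩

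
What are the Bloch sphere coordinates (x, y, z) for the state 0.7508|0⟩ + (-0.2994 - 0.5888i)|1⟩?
(-0.4496, -0.8841, 0.1274)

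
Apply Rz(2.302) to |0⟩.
(0.4076 - 0.9132i)|0⟩

Rz(2.302) = [[e^(−iθ/2), 0], [0, e^(iθ/2)]] with e^(±iθ/2) = cos(θ/2) ± i·sin(θ/2); θ = 2.302, cos(θ/2) ≈ 0.407574, sin(θ/2) ≈ 0.913172.
With a = amp(|0⟩) = 1 and b = amp(|1⟩) = 0:
new amp(|0⟩) = (0.407574 - 0.913172i)·a = (0.4076 - 0.9132i)
new amp(|1⟩) = (0.407574 + 0.913172i)·b = 0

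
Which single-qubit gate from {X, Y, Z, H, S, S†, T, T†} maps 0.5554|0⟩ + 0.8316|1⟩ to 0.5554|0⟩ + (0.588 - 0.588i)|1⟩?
T†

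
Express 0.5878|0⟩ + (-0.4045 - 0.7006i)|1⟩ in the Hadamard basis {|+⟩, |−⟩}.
(0.1296 - 0.4954i)|+⟩ + (0.7017 + 0.4954i)|−⟩

With |ψ⟩ = α|0⟩ + β|1⟩, the Hadamard-basis coefficients are ⟨+|ψ⟩ = (α + β)/√2 and ⟨−|ψ⟩ = (α − β)/√2.
Here α = 0.5878, β = (-0.4045 - 0.7006i): (α + β)/√2 = (0.1296 - 0.4954i), (α − β)/√2 = (0.7017 + 0.4954i).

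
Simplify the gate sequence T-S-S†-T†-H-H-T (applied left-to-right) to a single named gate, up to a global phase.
T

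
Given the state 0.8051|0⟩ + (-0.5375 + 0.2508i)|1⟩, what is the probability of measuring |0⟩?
0.6482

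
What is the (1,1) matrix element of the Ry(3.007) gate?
0.06725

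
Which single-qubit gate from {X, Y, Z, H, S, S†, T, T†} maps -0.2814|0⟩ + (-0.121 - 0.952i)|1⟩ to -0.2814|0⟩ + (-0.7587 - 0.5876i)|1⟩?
T†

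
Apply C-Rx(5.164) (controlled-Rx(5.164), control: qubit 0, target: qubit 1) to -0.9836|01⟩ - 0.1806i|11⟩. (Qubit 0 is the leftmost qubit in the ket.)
-0.9836|01⟩ - 0.09587|10⟩ + 0.1531i|11⟩

C-Rx(5.164) leaves the control-|0⟩ kets |00⟩, |01⟩ unchanged and applies Rx(5.164) to qubit 1 on the control-|1⟩ pair (|10⟩, |11⟩).
Rx(5.164) = [[cos(θ/2), −i·sin(θ/2)], [−i·sin(θ/2), cos(θ/2)]]; θ = 5.164, cos(θ/2) ≈ -0.847471, sin(θ/2) ≈ 0.530841.
With a = amp(|10⟩) = 0 and b = amp(|11⟩) = -0.1806i:
new amp(|10⟩) = (-0.847471)·a + (-0.530841i)·b = -0.09587
new amp(|11⟩) = (-0.530841i)·a + (-0.847471)·b = 0.1531i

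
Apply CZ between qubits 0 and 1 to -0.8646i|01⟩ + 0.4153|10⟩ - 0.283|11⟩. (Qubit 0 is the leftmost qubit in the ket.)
-0.8646i|01⟩ + 0.4153|10⟩ + 0.283|11⟩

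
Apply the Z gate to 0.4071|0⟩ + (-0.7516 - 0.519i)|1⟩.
0.4071|0⟩ + (0.7516 + 0.519i)|1⟩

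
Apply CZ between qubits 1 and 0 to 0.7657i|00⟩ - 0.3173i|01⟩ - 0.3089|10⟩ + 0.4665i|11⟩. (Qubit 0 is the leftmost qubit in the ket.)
0.7657i|00⟩ - 0.3173i|01⟩ - 0.3089|10⟩ - 0.4665i|11⟩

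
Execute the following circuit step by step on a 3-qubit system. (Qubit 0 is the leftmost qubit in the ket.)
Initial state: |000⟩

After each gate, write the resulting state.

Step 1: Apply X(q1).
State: |010⟩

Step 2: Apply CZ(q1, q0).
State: |010⟩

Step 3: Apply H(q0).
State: 1/√2|010⟩ + 1/√2|110⟩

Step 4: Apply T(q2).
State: 1/√2|010⟩ + 1/√2|110⟩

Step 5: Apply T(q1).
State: (1/2 + (1/2)i)|010⟩ + (1/2 + (1/2)i)|110⟩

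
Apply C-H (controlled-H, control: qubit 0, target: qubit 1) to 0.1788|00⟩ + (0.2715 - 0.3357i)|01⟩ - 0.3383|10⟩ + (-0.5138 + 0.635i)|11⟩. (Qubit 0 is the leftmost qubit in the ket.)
0.1788|00⟩ + (0.2715 - 0.3357i)|01⟩ + (-0.6025 + 0.449i)|10⟩ + (0.1241 - 0.449i)|11⟩

C-H leaves the control-|0⟩ kets |00⟩, |01⟩ unchanged and applies H to qubit 1 on the control-|1⟩ pair (|10⟩, |11⟩).
H = [[1/√2, 1/√2], [1/√2, -1/√2]].
With a = amp(|10⟩) = -0.3383 and b = amp(|11⟩) = (-0.5138 + 0.635i):
new amp(|10⟩) = (1/√2)·a + (1/√2)·b = (-0.6025 + 0.449i)
new amp(|11⟩) = (1/√2)·a + (-1/√2)·b = (0.1241 - 0.449i)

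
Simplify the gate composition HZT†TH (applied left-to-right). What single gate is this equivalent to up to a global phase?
X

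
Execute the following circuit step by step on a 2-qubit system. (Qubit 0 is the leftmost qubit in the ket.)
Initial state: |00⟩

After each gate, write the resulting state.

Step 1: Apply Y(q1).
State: i|01⟩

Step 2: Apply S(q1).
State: -|01⟩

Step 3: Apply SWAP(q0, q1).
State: -|10⟩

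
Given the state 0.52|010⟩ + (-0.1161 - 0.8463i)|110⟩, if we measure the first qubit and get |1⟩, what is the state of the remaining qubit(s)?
(-0.1359 - 0.9907i)|10⟩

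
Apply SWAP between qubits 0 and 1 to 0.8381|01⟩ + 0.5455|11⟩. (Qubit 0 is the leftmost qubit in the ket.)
0.8381|10⟩ + 0.5455|11⟩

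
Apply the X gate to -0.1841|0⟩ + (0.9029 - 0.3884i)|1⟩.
(0.9029 - 0.3884i)|0⟩ - 0.1841|1⟩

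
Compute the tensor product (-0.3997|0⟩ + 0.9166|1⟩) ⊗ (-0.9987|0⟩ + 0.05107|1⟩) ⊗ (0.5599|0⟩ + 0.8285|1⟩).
0.2235|000⟩ + 0.3307|001⟩ - 0.01143|010⟩ - 0.01691|011⟩ - 0.5125|100⟩ - 0.7584|101⟩ + 0.02621|110⟩ + 0.03878|111⟩

amp(|b₁b₂…⟩) = product of the factor amplitudes for bits b₁, b₂, …; only kets whose every factor amplitude is nonzero survive.
|000⟩: (-0.3997)(-0.9987)(0.5599) = 0.2235
|001⟩: (-0.3997)(-0.9987)(0.8285) = 0.3307
|010⟩: (-0.3997)(0.05107)(0.5599) = -0.01143
|011⟩: (-0.3997)(0.05107)(0.8285) = -0.01691
|100⟩: (0.9166)(-0.9987)(0.5599) = -0.5125
|101⟩: (0.9166)(-0.9987)(0.8285) = -0.7584
|110⟩: (0.9166)(0.05107)(0.5599) = 0.02621
|111⟩: (0.9166)(0.05107)(0.8285) = 0.03878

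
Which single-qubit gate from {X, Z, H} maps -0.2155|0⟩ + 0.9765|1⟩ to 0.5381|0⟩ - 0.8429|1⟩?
H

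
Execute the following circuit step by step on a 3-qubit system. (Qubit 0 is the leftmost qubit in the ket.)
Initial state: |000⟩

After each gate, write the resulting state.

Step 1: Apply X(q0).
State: |100⟩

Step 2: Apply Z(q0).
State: -|100⟩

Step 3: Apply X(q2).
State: -|101⟩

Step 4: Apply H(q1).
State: -1/√2|101⟩ - 1/√2|111⟩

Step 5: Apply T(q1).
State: -1/√2|101⟩ + (-1/2 - (1/2)i)|111⟩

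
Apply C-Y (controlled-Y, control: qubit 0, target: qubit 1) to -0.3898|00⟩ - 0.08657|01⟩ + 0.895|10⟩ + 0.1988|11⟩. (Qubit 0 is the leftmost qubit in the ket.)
-0.3898|00⟩ - 0.08657|01⟩ - 0.1988i|10⟩ + 0.895i|11⟩

C-Y leaves the control-|0⟩ kets |00⟩, |01⟩ unchanged and applies Y to qubit 1 on the control-|1⟩ pair (|10⟩, |11⟩).
Y = [[0, -i], [i, 0]].
With a = amp(|10⟩) = 0.895 and b = amp(|11⟩) = 0.1988:
new amp(|10⟩) = (-i)·b = -0.1988i
new amp(|11⟩) = (i)·a = 0.895i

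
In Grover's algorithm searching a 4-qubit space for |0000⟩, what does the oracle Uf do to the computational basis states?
Uf|x⟩ = -|x⟩ if x = 0000, else |x⟩ (phase flip on target)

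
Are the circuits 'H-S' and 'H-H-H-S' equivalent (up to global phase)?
Yes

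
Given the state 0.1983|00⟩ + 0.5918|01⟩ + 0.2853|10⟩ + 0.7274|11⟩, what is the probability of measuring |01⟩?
0.3502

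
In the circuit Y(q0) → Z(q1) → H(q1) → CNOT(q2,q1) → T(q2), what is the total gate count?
5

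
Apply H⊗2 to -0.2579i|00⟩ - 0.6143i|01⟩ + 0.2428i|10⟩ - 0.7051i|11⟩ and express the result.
-0.6673i|00⟩ + 0.6522i|01⟩ - 0.205i|10⟩ - 0.2958i|11⟩

H⊗2 gives amp(|y⟩) = (1/2) Σ_x (−1)^(x·y) amp(|x⟩), where x·y is the number of positions in which both x and y have a 1.
|00⟩: (-0.2579i - 0.6143i + 0.2428i - 0.7051i)/2 = -0.6673i
|01⟩: (-0.2579i + 0.6143i + 0.2428i + 0.7051i)/2 = 0.6522i
|10⟩: (-0.2579i - 0.6143i - 0.2428i + 0.7051i)/2 = -0.205i
|11⟩: (-0.2579i + 0.6143i - 0.2428i - 0.7051i)/2 = -0.2958i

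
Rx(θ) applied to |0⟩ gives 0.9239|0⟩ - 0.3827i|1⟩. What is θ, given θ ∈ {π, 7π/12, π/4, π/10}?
π/4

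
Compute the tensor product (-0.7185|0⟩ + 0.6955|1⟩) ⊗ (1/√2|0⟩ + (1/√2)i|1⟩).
-0.5081|00⟩ - 0.5081i|01⟩ + 0.4918|10⟩ + 0.4918i|11⟩

amp(|b₁b₂…⟩) = product of the factor amplitudes for bits b₁, b₂, …; only kets whose every factor amplitude is nonzero survive.
|00⟩: (-0.7185)(1/√2) = -0.5081
|01⟩: (-0.7185)((1/√2)i) = -0.5081i
|10⟩: (0.6955)(1/√2) = 0.4918
|11⟩: (0.6955)((1/√2)i) = 0.4918i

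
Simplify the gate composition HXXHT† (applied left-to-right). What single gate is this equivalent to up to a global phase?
T†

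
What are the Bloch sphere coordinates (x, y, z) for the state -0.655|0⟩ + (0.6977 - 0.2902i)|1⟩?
(-0.914, 0.3802, -0.142)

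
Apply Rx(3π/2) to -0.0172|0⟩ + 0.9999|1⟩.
(0.01216 - 0.707i)|0⟩ + (-0.707 + 0.01216i)|1⟩

Rx(3π/2) = [[cos(θ/2), −i·sin(θ/2)], [−i·sin(θ/2), cos(θ/2)]]; θ = 3π/2, cos(θ/2) ≈ -0.707107, sin(θ/2) ≈ 0.707107.
With a = amp(|0⟩) = -0.0172 and b = amp(|1⟩) = 0.9999:
new amp(|0⟩) = (-0.707107)·a + (-0.707107i)·b = (0.01216 - 0.707i)
new amp(|1⟩) = (-0.707107i)·a + (-0.707107)·b = (-0.707 + 0.01216i)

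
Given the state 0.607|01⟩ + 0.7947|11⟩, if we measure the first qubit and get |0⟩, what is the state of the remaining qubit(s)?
|1⟩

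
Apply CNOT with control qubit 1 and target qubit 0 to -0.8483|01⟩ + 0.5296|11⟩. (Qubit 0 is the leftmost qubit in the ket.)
0.5296|01⟩ - 0.8483|11⟩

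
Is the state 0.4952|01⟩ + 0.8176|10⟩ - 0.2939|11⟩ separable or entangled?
Entangled

Writing the state as a|00⟩ + b|01⟩ + c|10⟩ + d|11⟩, it is a product state iff ad − bc = 0.
Here (a, b, c, d) = (0, 0.4952, 0.8176, -0.2939): ad − bc = (0)(-0.2939) − (0.4952)(0.8176) = -0.4049 ≠ 0, so the state is entangled.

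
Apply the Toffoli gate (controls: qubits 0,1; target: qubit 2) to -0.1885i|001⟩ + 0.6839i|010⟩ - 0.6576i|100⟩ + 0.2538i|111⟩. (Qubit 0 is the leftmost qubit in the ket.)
-0.1885i|001⟩ + 0.6839i|010⟩ - 0.6576i|100⟩ + 0.2538i|110⟩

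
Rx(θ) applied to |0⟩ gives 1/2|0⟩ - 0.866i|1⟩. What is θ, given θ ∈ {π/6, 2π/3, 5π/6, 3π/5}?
2π/3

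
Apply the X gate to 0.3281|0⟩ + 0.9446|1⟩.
0.9446|0⟩ + 0.3281|1⟩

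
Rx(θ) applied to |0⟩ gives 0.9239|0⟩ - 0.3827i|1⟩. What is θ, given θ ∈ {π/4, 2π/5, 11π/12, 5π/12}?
π/4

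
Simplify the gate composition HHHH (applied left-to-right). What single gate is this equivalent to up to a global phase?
I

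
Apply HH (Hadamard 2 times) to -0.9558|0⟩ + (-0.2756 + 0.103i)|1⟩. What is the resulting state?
-0.9558|0⟩ + (-0.2756 + 0.103i)|1⟩

H² = I, so an even number of Hadamards cancels: H^2 = I and the state is unchanged.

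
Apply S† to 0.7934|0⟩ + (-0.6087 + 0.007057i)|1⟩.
0.7934|0⟩ + (0.007057 + 0.6087i)|1⟩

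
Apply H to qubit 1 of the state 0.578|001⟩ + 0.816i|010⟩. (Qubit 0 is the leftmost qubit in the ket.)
0.577i|000⟩ + 0.4087|001⟩ - 0.577i|010⟩ + 0.4087|011⟩

H on qubit 1 mixes each pair of kets that differ only in qubit 1: amplitudes (a, b) of (|…0…⟩, |…1…⟩) become ((a + b)/√2, (a − b)/√2). Kets absent from the input have amplitude 0.
(|000⟩, |010⟩): (a, b) = (0, 0.816i) → (0.577i, -0.577i)
(|001⟩, |011⟩): (a, b) = (0.578, 0) → (0.4087, 0.4087)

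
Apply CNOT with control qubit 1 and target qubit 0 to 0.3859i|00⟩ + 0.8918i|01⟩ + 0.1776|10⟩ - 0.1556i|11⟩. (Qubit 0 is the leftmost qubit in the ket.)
0.3859i|00⟩ - 0.1556i|01⟩ + 0.1776|10⟩ + 0.8918i|11⟩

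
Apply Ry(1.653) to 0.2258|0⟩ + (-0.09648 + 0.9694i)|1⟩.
(0.2239 - 0.7131i)|0⟩ + (0.1007 + 0.6567i)|1⟩

Ry(1.653) = [[cos(θ/2), −sin(θ/2)], [sin(θ/2), cos(θ/2)]]; θ = 1.653, cos(θ/2) ≈ 0.677454, sin(θ/2) ≈ 0.735565.
With a = amp(|0⟩) = 0.2258 and b = amp(|1⟩) = (-0.09648 + 0.9694i):
new amp(|0⟩) = (0.677454)·a + (-0.735565)·b = (0.2239 - 0.7131i)
new amp(|1⟩) = (0.735565)·a + (0.677454)·b = (0.1007 + 0.6567i)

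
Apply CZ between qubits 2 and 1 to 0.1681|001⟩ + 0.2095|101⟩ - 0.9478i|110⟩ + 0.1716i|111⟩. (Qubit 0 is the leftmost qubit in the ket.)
0.1681|001⟩ + 0.2095|101⟩ - 0.9478i|110⟩ - 0.1716i|111⟩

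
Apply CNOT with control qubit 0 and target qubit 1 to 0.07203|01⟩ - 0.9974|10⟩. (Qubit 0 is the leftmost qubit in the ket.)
0.07203|01⟩ - 0.9974|11⟩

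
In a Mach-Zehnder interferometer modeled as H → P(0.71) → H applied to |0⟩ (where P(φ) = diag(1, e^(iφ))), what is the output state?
(0.8792 + 0.3259i)|0⟩ + (0.1208 - 0.3259i)|1⟩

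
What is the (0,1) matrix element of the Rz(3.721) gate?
0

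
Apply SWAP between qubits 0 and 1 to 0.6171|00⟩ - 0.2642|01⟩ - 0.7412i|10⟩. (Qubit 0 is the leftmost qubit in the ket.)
0.6171|00⟩ - 0.7412i|01⟩ - 0.2642|10⟩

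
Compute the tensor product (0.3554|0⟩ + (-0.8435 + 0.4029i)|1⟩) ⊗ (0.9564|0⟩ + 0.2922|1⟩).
0.3399|00⟩ + 0.1038|01⟩ + (-0.8067 + 0.3853i)|10⟩ + (-0.2465 + 0.1177i)|11⟩

amp(|b₁b₂…⟩) = product of the factor amplitudes for bits b₁, b₂, …; only kets whose every factor amplitude is nonzero survive.
|00⟩: (0.3554)(0.9564) = 0.3399
|01⟩: (0.3554)(0.2922) = 0.1038
|10⟩: (-0.8435 + 0.4029i)(0.9564) = (-0.8067 + 0.3853i)
|11⟩: (-0.8435 + 0.4029i)(0.2922) = (-0.2465 + 0.1177i)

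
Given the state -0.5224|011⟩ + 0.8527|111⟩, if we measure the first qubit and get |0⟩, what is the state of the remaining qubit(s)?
-|11⟩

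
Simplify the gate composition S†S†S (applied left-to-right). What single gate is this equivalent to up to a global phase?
S†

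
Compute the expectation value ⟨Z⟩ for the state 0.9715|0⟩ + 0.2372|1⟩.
0.8875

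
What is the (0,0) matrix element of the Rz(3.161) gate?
(-0.009704 - i)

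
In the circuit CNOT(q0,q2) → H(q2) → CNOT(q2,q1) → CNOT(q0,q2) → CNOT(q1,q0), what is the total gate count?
5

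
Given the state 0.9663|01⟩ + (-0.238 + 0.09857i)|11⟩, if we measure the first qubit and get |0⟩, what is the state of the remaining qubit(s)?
|1⟩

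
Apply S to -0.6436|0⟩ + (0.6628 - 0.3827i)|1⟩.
-0.6436|0⟩ + (0.3827 + 0.6628i)|1⟩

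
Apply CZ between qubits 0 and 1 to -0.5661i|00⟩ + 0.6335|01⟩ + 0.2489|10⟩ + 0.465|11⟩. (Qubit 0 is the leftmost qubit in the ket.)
-0.5661i|00⟩ + 0.6335|01⟩ + 0.2489|10⟩ - 0.465|11⟩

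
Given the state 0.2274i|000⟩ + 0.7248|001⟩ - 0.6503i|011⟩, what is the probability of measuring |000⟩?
0.05171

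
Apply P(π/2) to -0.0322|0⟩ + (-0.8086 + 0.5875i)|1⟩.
-0.0322|0⟩ + (-0.5875 - 0.8086i)|1⟩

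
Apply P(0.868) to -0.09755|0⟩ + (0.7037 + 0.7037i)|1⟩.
-0.09755|0⟩ + (-0.08211 + 0.9918i)|1⟩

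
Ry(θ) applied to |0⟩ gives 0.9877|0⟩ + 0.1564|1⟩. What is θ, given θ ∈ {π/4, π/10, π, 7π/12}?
π/10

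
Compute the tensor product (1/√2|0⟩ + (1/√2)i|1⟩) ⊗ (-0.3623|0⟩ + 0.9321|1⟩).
-0.2562|00⟩ + 0.6591|01⟩ - 0.2562i|10⟩ + 0.6591i|11⟩

amp(|b₁b₂…⟩) = product of the factor amplitudes for bits b₁, b₂, …; only kets whose every factor amplitude is nonzero survive.
|00⟩: (1/√2)(-0.3623) = -0.2562
|01⟩: (1/√2)(0.9321) = 0.6591
|10⟩: ((1/√2)i)(-0.3623) = -0.2562i
|11⟩: ((1/√2)i)(0.9321) = 0.6591i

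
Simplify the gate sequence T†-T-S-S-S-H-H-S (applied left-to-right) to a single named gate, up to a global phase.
I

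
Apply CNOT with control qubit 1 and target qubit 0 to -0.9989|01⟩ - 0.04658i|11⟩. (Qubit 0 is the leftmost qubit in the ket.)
-0.04658i|01⟩ - 0.9989|11⟩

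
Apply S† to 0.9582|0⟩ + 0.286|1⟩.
0.9582|0⟩ - 0.286i|1⟩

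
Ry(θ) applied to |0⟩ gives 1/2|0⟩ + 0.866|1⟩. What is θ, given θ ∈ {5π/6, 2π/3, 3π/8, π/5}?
2π/3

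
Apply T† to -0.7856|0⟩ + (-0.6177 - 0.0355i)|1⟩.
-0.7856|0⟩ + (-0.4619 + 0.4117i)|1⟩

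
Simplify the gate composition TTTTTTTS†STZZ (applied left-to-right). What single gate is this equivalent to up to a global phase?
I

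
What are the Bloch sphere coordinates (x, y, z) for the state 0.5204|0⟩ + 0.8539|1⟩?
(0.8887, 0, -0.4583)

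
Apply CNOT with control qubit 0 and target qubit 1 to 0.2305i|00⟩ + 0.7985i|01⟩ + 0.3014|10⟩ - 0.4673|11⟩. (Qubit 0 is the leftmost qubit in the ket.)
0.2305i|00⟩ + 0.7985i|01⟩ - 0.4673|10⟩ + 0.3014|11⟩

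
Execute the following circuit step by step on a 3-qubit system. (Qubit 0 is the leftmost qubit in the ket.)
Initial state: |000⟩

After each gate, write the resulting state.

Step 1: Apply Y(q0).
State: i|100⟩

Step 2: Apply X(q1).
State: i|110⟩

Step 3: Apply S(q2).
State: i|110⟩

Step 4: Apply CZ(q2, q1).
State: i|110⟩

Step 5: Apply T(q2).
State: i|110⟩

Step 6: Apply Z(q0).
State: -i|110⟩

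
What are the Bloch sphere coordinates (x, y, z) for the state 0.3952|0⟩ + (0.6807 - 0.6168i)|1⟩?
(0.538, -0.4875, -0.6876)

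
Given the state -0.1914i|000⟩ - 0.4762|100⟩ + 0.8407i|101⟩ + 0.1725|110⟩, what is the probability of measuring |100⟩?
0.2268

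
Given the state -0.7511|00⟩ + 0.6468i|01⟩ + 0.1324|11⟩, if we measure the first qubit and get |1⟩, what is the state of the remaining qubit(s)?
|1⟩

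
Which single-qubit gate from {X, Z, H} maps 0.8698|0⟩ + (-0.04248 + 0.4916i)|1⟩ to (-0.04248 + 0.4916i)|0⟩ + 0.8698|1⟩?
X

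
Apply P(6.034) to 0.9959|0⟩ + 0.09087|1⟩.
0.9959|0⟩ + (0.08806 - 0.02241i)|1⟩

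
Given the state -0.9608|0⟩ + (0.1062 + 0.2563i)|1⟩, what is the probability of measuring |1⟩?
0.07697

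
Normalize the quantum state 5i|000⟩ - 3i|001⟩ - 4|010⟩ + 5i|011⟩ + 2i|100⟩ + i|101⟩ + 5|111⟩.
0.488i|000⟩ - 0.2928i|001⟩ - 0.3904|010⟩ + 0.488i|011⟩ + 0.1952i|100⟩ + 0.09759i|101⟩ + 0.488|111⟩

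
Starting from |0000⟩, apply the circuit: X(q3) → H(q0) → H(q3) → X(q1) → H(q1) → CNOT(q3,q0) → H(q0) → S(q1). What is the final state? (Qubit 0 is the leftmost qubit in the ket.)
1/2|0000⟩ - 1/2|0001⟩ - (1/2)i|0100⟩ + (1/2)i|0101⟩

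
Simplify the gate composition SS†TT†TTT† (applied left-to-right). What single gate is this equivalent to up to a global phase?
T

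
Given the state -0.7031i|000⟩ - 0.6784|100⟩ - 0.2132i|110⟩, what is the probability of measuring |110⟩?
0.04545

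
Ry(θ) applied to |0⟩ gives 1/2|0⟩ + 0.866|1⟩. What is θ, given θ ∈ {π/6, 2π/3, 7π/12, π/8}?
2π/3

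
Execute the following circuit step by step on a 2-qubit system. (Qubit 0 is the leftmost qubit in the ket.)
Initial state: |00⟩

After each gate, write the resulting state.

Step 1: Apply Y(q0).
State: i|10⟩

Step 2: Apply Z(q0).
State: -i|10⟩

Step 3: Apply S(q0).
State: |10⟩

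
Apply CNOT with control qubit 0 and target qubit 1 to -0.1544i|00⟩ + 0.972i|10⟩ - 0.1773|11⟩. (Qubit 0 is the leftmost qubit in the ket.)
-0.1544i|00⟩ - 0.1773|10⟩ + 0.972i|11⟩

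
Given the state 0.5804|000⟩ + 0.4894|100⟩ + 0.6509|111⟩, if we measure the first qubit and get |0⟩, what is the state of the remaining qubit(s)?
|00⟩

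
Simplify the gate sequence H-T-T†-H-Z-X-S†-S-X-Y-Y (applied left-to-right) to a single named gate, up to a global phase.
Z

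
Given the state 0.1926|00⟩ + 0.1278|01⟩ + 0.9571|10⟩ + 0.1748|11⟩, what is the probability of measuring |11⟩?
0.03056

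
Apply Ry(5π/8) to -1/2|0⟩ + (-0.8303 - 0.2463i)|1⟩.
(0.4126 + 0.2048i)|0⟩ + (-0.877 - 0.1368i)|1⟩

Ry(5π/8) = [[cos(θ/2), −sin(θ/2)], [sin(θ/2), cos(θ/2)]]; θ = 5π/8, cos(θ/2) ≈ 0.55557, sin(θ/2) ≈ 0.83147.
With a = amp(|0⟩) = -1/2 and b = amp(|1⟩) = (-0.8303 - 0.2463i):
new amp(|0⟩) = (0.55557)·a + (-0.83147)·b = (0.4126 + 0.2048i)
new amp(|1⟩) = (0.83147)·a + (0.55557)·b = (-0.877 - 0.1368i)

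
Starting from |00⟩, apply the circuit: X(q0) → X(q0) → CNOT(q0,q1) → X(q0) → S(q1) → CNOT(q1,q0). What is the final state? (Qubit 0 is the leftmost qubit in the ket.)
|10⟩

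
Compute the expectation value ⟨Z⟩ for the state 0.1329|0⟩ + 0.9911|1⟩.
-0.9646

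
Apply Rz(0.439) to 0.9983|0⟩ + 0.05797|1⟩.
(0.9743 - 0.2174i)|0⟩ + (0.05658 + 0.01262i)|1⟩

Rz(0.439) = [[e^(−iθ/2), 0], [0, e^(iθ/2)]] with e^(±iθ/2) = cos(θ/2) ± i·sin(θ/2); θ = 0.439, cos(θ/2) ≈ 0.976006, sin(θ/2) ≈ 0.217742.
With a = amp(|0⟩) = 0.9983 and b = amp(|1⟩) = 0.05797:
new amp(|0⟩) = (0.976006 - 0.217742i)·a = (0.9743 - 0.2174i)
new amp(|1⟩) = (0.976006 + 0.217742i)·b = (0.05658 + 0.01262i)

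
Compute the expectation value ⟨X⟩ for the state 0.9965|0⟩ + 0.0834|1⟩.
0.1662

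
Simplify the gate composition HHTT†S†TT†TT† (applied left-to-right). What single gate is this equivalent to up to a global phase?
S†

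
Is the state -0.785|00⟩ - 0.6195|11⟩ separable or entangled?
Entangled

Writing the state as a|00⟩ + b|01⟩ + c|10⟩ + d|11⟩, it is a product state iff ad − bc = 0.
Here (a, b, c, d) = (-0.785, 0, 0, -0.6195): ad − bc = (-0.785)(-0.6195) − (0)(0) = 0.4863 ≠ 0, so the state is entangled.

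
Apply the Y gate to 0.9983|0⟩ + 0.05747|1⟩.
-0.05747i|0⟩ + 0.9983i|1⟩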